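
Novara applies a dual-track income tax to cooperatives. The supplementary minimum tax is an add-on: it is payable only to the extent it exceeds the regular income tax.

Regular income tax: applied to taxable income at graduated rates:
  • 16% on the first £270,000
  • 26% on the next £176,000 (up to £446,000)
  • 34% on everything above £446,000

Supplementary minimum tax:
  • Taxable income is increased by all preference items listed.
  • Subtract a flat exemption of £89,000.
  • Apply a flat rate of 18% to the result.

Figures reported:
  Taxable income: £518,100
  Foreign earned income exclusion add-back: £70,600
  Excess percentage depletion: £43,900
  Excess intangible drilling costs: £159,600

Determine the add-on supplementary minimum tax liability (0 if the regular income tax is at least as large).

Supplementary minimum tax:
  Adjusted income: £518,100 + £70,600 + £43,900 + £159,600 = £792,200
  Less exemption £89,000 → base £703,200
  £703,200 × 18% = £126,576

Regular income tax:
  £270,000 × 16% = £43,200
  £176,000 × 26% = £45,760
  £72,100 × 34% = £24,514
  → £113,474

Excess of supplementary minimum tax over regular income tax: £126,576 − £113,474 = £13,102.

£13,102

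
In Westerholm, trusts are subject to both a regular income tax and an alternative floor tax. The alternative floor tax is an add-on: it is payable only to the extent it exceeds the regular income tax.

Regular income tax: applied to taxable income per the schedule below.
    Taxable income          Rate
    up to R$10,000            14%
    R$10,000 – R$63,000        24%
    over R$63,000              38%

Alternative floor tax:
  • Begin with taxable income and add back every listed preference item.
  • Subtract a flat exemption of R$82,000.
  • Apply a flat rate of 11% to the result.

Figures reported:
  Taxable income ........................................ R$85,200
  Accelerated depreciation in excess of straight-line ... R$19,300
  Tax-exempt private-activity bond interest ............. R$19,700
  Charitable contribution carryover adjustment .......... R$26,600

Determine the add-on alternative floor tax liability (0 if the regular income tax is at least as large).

R$0

Regular income tax:
  R$10,000 × 14% = R$1,400
  R$53,000 × 24% = R$12,720
  R$22,200 × 38% = R$8,436
  → R$22,556

Alternative floor tax:
  Adjusted income: R$85,200 + R$19,300 + R$19,700 + R$26,600 = R$150,800
  Less exemption R$82,000 → base R$68,800
  R$68,800 × 11% = R$7,568

R$7,568 ≤ R$22,556, so no add-on is due.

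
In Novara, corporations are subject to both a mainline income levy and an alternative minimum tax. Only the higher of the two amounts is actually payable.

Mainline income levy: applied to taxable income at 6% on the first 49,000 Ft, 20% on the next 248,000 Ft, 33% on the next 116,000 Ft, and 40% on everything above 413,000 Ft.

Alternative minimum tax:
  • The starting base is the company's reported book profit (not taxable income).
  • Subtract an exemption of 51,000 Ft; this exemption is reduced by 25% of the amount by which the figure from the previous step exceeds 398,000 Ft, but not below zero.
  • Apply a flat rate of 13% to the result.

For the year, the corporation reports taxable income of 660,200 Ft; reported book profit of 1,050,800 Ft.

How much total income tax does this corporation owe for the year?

189,700 Ft

Mainline income levy:
  49,000 Ft × 6% = 2,940 Ft
  248,000 Ft × 20% = 49,600 Ft
  116,000 Ft × 33% = 38,280 Ft
  247,200 Ft × 40% = 98,880 Ft
  → 189,700 Ft

Alternative minimum tax:
  Base (reported book profit): 1,050,800 Ft
  Exemption: 25% × (1,050,800 Ft − 398,000 Ft) = 163,200 Ft ≥ 51,000 Ft, so the exemption is fully phased out
  Base: 1,050,800 Ft − 0 Ft = 1,050,800 Ft
  1,050,800 Ft × 13% = 136,604 Ft

189,700 Ft > 136,604 Ft, so the mainline income levy governs.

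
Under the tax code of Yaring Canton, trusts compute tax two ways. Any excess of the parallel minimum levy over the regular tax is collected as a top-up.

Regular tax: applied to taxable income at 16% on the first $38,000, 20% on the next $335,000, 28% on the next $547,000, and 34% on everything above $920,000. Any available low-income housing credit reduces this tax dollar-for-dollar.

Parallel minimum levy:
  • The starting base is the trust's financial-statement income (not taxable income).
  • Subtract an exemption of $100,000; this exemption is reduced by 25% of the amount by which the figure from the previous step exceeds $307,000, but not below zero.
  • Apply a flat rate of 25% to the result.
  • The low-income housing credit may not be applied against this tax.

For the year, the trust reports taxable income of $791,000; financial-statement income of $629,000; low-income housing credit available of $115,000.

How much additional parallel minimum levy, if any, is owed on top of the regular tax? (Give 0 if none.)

$77,255

Parallel minimum levy:
  Base (financial-statement income): $629,000
  Exemption: $100,000 − 25% × ($629,000 − $307,000) = $100,000 − $80,500 = $19,500
  Base: $629,000 − $19,500 = $609,500
  $609,500 × 25% = $152,375

Regular tax:
  $38,000 × 16% = $6,080
  $335,000 × 20% = $67,000
  $418,000 × 28% = $117,040
  → $190,120
  Less low-income housing credit $115,000 → $75,120

Excess of parallel minimum levy over regular tax: $152,375 − $75,120 = $77,255.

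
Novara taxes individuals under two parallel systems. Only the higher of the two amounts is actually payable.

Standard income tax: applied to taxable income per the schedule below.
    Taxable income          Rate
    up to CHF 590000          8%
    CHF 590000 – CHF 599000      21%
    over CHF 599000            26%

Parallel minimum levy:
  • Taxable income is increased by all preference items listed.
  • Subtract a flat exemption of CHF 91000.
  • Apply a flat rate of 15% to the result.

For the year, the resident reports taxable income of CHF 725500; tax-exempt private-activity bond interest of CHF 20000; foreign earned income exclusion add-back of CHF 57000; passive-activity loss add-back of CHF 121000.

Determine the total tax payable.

Parallel minimum levy:
  Adjusted income: CHF 725500 + CHF 20000 + CHF 57000 + CHF 121000 = CHF 923500
  Less exemption CHF 91000 → base CHF 832500
  CHF 832500 × 15% = CHF 124875

Standard income tax:
  CHF 590000 × 8% = CHF 47200
  CHF 9000 × 21% = CHF 1890
  CHF 126500 × 26% = CHF 32890
  → CHF 81980

CHF 124875 > CHF 81980, so the parallel minimum levy is the binding amount.

CHF 124875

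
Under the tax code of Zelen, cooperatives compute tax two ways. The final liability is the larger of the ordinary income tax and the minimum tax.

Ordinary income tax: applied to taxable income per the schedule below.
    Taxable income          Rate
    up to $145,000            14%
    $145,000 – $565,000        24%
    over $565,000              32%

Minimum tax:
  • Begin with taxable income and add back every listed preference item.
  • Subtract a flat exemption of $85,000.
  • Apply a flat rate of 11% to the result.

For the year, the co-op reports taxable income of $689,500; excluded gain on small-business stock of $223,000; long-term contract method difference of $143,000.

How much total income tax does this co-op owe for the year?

$160,940

Minimum tax:
  Adjusted income: $689,500 + $223,000 + $143,000 = $1,055,500
  Less exemption $85,000 → base $970,500
  $970,500 × 11% = $106,755

Ordinary income tax:
  $145,000 × 14% = $20,300
  $420,000 × 24% = $100,800
  $124,500 × 32% = $39,840
  → $160,940

$160,940 > $106,755, so the ordinary income tax governs.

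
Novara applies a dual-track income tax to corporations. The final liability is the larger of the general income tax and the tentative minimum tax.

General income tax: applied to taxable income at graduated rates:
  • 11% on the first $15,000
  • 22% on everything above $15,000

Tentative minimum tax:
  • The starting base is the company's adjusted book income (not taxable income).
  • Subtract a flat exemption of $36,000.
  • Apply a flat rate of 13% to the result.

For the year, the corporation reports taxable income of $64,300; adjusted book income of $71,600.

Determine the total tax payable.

Tentative minimum tax:
  Base (adjusted book income): $71,600
  Less exemption $36,000 → base $35,600
  $35,600 × 13% = $4,628

General income tax:
  $15,000 × 11% = $1,650
  $49,300 × 22% = $10,846
  → $12,496

$12,496 > $4,628, so the general income tax governs.

$12,496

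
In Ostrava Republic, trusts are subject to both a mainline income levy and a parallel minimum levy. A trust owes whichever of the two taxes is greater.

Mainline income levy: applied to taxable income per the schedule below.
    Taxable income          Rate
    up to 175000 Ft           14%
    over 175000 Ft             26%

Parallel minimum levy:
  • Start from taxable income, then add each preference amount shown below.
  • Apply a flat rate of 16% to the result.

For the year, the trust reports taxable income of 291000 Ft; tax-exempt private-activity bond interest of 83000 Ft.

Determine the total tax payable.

Mainline income levy:
  175000 Ft × 14% = 24500 Ft
  116000 Ft × 26% = 30160 Ft
  → 54660 Ft

Parallel minimum levy:
  Adjusted income: 291000 Ft + 83000 Ft = 374000 Ft
  374000 Ft × 16% = 59840 Ft

59840 Ft > 54660 Ft, so the parallel minimum levy is the binding amount.

59840 Ft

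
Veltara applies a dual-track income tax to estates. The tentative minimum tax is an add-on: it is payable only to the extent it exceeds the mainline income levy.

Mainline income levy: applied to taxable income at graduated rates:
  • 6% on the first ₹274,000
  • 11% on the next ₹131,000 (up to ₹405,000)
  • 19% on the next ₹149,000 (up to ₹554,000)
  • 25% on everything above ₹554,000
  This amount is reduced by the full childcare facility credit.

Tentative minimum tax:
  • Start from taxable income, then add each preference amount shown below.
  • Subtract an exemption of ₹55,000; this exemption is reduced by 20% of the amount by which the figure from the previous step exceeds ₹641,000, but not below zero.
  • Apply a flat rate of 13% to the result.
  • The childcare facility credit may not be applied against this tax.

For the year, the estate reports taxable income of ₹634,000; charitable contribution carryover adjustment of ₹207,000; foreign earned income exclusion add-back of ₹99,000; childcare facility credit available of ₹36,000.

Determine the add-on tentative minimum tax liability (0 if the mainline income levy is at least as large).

₹79,040

Tentative minimum tax:
  Adjusted income: ₹634,000 + ₹207,000 + ₹99,000 = ₹940,000
  Exemption: 20% × (₹940,000 − ₹641,000) = ₹59,800 ≥ ₹55,000, so the exemption is fully phased out
  Base: ₹940,000 − ₹0 = ₹940,000
  ₹940,000 × 13% = ₹122,200

Mainline income levy:
  ₹274,000 × 6% = ₹16,440
  ₹131,000 × 11% = ₹14,410
  ₹149,000 × 19% = ₹28,310
  ₹80,000 × 25% = ₹20,000
  → ₹79,160
  Less childcare facility credit ₹36,000 → ₹43,160

Excess of tentative minimum tax over mainline income levy: ₹122,200 − ₹43,160 = ₹79,040.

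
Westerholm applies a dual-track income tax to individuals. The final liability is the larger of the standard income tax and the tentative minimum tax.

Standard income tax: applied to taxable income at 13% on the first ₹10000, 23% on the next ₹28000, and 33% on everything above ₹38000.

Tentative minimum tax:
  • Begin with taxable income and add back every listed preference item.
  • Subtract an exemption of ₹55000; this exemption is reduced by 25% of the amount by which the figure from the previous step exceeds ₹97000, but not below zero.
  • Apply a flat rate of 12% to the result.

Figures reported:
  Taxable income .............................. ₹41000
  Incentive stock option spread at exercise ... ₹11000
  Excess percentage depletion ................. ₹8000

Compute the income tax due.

Tentative minimum tax:
  Adjusted income: ₹41000 + ₹11000 + ₹8000 = ₹60000
  Exemption: ₹60000 ≤ ₹97000, so full ₹55000 applies
  Base: ₹60000 − ₹55000 = ₹5000
  ₹5000 × 12% = ₹600

Standard income tax:
  ₹10000 × 13% = ₹1300
  ₹28000 × 23% = ₹6440
  ₹3000 × 33% = ₹990
  → ₹8730

₹8730 > ₹600, so the standard income tax governs.

₹8730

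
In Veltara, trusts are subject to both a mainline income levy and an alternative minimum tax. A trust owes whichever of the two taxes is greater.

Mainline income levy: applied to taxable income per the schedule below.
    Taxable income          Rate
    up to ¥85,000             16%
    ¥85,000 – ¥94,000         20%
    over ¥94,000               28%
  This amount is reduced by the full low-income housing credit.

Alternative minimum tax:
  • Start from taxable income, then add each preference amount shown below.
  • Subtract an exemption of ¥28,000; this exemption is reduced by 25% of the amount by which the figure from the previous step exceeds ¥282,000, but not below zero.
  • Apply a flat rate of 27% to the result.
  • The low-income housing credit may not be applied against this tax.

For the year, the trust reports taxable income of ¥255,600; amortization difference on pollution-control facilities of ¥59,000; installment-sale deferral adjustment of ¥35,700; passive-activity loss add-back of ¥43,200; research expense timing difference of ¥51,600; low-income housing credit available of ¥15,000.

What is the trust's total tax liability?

Mainline income levy:
  ¥85,000 × 16% = ¥13,600
  ¥9,000 × 20% = ¥1,800
  ¥161,600 × 28% = ¥45,248
  → ¥60,648
  Less low-income housing credit ¥15,000 → ¥45,648

Alternative minimum tax:
  Adjusted income: ¥255,600 + ¥59,000 + ¥35,700 + ¥43,200 + ¥51,600 = ¥445,100
  Exemption: 25% × (¥445,100 − ¥282,000) = ¥40,775 ≥ ¥28,000, so the exemption is fully phased out
  Base: ¥445,100 − ¥0 = ¥445,100
  ¥445,100 × 27% = ¥120,177

¥120,177 > ¥45,648, so the alternative minimum tax is the binding amount.

¥120,177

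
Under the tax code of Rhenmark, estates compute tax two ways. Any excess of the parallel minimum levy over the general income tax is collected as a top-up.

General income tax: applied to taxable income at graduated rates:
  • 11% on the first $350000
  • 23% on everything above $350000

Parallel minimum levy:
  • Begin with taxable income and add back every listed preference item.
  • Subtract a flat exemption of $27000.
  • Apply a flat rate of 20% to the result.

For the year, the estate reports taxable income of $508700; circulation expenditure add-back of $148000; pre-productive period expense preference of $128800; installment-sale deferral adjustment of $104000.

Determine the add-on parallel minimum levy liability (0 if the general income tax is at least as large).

Parallel minimum levy:
  Adjusted income: $508700 + $148000 + $128800 + $104000 = $889500
  Less exemption $27000 → base $862500
  $862500 × 20% = $172500

General income tax:
  $350000 × 11% = $38500
  $158700 × 23% = $36501
  → $75001

Excess of parallel minimum levy over general income tax: $172500 − $75001 = $97499.

$97499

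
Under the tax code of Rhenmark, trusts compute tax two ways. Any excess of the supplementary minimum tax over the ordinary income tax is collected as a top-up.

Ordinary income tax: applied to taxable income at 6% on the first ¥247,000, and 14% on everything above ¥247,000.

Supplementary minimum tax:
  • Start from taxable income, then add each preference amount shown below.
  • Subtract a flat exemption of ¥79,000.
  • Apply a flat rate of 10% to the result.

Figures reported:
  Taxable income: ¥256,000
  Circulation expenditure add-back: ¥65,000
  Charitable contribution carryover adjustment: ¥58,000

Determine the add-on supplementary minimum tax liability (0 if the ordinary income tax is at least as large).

Supplementary minimum tax:
  Adjusted income: ¥256,000 + ¥65,000 + ¥58,000 = ¥379,000
  Less exemption ¥79,000 → base ¥300,000
  ¥300,000 × 10% = ¥30,000

Ordinary income tax:
  ¥247,000 × 6% = ¥14,820
  ¥9,000 × 14% = ¥1,260
  → ¥16,080

Excess of supplementary minimum tax over ordinary income tax: ¥30,000 − ¥16,080 = ¥13,920.

¥13,920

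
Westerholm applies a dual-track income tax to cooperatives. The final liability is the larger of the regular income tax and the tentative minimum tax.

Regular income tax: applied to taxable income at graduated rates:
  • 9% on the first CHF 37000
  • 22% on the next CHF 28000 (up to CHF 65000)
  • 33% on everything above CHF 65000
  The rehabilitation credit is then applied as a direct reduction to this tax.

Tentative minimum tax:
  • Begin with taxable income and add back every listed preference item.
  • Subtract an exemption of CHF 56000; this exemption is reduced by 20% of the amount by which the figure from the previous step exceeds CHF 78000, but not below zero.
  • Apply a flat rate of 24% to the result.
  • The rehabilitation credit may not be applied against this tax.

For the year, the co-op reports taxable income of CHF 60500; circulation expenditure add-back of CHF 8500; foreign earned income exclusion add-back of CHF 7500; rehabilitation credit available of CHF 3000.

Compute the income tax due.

CHF 5500

Regular income tax:
  CHF 37000 × 9% = CHF 3330
  CHF 23500 × 22% = CHF 5170
  → CHF 8500
  Less rehabilitation credit CHF 3000 → CHF 5500

Tentative minimum tax:
  Adjusted income: CHF 60500 + CHF 8500 + CHF 7500 = CHF 76500
  Exemption: CHF 76500 ≤ CHF 78000, so full CHF 56000 applies
  Base: CHF 76500 − CHF 56000 = CHF 20500
  CHF 20500 × 24% = CHF 4920

CHF 5500 > CHF 4920, so the regular income tax governs.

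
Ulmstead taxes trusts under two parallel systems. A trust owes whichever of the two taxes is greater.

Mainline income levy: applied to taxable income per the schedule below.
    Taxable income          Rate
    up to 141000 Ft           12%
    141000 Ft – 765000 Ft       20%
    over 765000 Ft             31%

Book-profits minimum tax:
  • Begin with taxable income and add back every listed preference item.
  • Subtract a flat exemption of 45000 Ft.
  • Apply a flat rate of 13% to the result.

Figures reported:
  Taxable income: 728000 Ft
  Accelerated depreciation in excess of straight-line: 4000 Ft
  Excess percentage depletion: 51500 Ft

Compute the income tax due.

134320 Ft

Mainline income levy:
  141000 Ft × 12% = 16920 Ft
  587000 Ft × 20% = 117400 Ft
  → 134320 Ft

Book-profits minimum tax:
  Adjusted income: 728000 Ft + 4000 Ft + 51500 Ft = 783500 Ft
  Less exemption 45000 Ft → base 738500 Ft
  738500 Ft × 13% = 96005 Ft

134320 Ft > 96005 Ft, so the mainline income levy governs.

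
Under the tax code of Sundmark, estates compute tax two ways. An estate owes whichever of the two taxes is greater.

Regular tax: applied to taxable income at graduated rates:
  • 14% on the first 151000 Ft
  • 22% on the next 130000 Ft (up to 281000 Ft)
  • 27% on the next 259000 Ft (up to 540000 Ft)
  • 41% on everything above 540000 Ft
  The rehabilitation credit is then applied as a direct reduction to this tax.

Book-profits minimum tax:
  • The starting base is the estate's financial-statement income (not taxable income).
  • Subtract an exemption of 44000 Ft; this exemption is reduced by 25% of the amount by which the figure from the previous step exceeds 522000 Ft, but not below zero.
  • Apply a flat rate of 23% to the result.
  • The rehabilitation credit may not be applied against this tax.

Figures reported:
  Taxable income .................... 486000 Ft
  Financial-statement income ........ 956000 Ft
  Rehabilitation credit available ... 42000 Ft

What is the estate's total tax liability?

219880 Ft

Book-profits minimum tax:
  Base (financial-statement income): 956000 Ft
  Exemption: 25% × (956000 Ft − 522000 Ft) = 108500 Ft ≥ 44000 Ft, so the exemption is fully phased out
  Base: 956000 Ft − 0 Ft = 956000 Ft
  956000 Ft × 23% = 219880 Ft

Regular tax:
  151000 Ft × 14% = 21140 Ft
  130000 Ft × 22% = 28600 Ft
  205000 Ft × 27% = 55350 Ft
  → 105090 Ft
  Less rehabilitation credit 42000 Ft → 63090 Ft

219880 Ft > 63090 Ft, so the book-profits minimum tax is the binding amount.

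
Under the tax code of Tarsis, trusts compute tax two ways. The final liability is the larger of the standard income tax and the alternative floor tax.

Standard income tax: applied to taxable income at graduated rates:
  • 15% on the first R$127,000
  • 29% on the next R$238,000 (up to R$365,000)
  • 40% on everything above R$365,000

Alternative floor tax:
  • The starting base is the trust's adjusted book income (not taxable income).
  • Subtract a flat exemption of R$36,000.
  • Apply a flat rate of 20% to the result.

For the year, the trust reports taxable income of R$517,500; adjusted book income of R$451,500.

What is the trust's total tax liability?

Standard income tax:
  R$127,000 × 15% = R$19,050
  R$238,000 × 29% = R$69,020
  R$152,500 × 40% = R$61,000
  → R$149,070

Alternative floor tax:
  Base (adjusted book income): R$451,500
  Less exemption R$36,000 → base R$415,500
  R$415,500 × 20% = R$83,100

R$149,070 > R$83,100, so the standard income tax governs.

R$149,070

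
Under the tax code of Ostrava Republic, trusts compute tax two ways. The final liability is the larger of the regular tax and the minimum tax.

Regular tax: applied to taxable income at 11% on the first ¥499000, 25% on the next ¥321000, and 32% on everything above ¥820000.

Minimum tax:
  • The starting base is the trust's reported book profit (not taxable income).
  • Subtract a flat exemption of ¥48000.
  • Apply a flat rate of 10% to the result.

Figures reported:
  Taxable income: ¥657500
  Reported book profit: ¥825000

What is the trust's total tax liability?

Minimum tax:
  Base (reported book profit): ¥825000
  Less exemption ¥48000 → base ¥777000
  ¥777000 × 10% = ¥77700

Regular tax:
  ¥499000 × 11% = ¥54890
  ¥158500 × 25% = ¥39625
  → ¥94515

¥94515 > ¥77700, so the regular tax governs.

¥94515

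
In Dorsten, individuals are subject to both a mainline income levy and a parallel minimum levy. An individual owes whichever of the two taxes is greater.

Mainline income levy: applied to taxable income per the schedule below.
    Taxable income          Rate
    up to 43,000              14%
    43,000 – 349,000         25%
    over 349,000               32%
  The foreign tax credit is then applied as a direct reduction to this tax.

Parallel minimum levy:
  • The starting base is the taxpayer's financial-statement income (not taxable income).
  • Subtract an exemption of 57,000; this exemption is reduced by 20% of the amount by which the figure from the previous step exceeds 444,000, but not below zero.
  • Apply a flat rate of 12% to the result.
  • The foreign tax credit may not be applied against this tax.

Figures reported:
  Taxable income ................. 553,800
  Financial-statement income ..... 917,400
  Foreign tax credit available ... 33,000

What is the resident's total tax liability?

115,056

Parallel minimum levy:
  Base (financial-statement income): 917,400
  Exemption: 20% × (917,400 − 444,000) = 94,680 ≥ 57,000, so the exemption is fully phased out
  Base: 917,400 − 0 = 917,400
  917,400 × 12% = 110,088

Mainline income levy:
  43,000 × 14% = 6,020
  306,000 × 25% = 76,500
  204,800 × 32% = 65,536
  → 148,056
  Less foreign tax credit 33,000 → 115,056

115,056 > 110,088, so the mainline income levy governs.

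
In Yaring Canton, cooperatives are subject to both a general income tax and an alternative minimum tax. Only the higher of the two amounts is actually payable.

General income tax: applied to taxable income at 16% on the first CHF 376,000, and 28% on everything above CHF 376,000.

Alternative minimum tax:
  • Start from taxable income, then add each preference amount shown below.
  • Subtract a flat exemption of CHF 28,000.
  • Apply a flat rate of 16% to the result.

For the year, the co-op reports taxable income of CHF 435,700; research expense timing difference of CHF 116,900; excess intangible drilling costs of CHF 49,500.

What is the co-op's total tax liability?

CHF 91,856

General income tax:
  CHF 376,000 × 16% = CHF 60,160
  CHF 59,700 × 28% = CHF 16,716
  → CHF 76,876

Alternative minimum tax:
  Adjusted income: CHF 435,700 + CHF 116,900 + CHF 49,500 = CHF 602,100
  Less exemption CHF 28,000 → base CHF 574,100
  CHF 574,100 × 16% = CHF 91,856

CHF 91,856 > CHF 76,876, so the alternative minimum tax is the binding amount.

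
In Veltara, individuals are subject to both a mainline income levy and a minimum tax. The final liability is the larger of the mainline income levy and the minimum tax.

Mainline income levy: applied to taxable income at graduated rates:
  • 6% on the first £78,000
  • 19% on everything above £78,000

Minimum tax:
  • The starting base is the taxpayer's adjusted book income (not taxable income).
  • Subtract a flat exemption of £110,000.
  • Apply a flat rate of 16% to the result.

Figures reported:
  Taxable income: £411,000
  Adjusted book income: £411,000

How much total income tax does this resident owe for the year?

Mainline income levy:
  £78,000 × 6% = £4,680
  £333,000 × 19% = £63,270
  → £67,950

Minimum tax:
  Base (adjusted book income): £411,000
  Less exemption £110,000 → base £301,000
  £301,000 × 16% = £48,160

£67,950 > £48,160, so the mainline income levy governs.

£67,950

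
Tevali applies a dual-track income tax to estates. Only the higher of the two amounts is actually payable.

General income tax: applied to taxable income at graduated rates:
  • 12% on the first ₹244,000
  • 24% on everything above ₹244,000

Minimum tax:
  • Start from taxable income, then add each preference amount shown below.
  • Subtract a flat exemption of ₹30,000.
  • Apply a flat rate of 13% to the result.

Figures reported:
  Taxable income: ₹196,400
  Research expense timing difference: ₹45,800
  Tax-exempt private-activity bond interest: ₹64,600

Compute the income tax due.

₹35,984

General income tax:
  ₹196,400 × 12% = ₹23,568

Minimum tax:
  Adjusted income: ₹196,400 + ₹45,800 + ₹64,600 = ₹306,800
  Less exemption ₹30,000 → base ₹276,800
  ₹276,800 × 13% = ₹35,984

₹35,984 > ₹23,568, so the minimum tax is the binding amount.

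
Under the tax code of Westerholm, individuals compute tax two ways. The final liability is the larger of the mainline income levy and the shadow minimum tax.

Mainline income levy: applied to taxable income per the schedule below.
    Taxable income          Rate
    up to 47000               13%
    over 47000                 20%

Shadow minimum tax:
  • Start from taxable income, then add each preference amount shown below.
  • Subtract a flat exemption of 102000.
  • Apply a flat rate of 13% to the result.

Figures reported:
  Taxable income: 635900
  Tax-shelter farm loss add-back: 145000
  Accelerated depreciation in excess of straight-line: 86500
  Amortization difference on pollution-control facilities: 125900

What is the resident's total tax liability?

123890

Mainline income levy:
  47000 × 13% = 6110
  588900 × 20% = 117780
  → 123890

Shadow minimum tax:
  Adjusted income: 635900 + 145000 + 86500 + 125900 = 993300
  Less exemption 102000 → base 891300
  891300 × 13% = 115869

123890 > 115869, so the mainline income levy governs.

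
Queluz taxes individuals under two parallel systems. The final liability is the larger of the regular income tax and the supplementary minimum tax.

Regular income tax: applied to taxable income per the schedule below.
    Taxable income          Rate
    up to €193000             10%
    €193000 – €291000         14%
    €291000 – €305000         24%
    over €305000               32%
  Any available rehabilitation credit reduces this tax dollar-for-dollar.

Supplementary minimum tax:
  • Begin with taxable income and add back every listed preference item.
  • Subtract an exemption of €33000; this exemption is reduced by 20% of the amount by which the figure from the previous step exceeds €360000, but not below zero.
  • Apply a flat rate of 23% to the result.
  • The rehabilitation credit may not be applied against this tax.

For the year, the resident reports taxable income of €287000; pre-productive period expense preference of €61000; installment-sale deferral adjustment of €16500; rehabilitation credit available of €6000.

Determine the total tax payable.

Supplementary minimum tax:
  Adjusted income: €287000 + €61000 + €16500 = €364500
  Exemption: €33000 − 20% × (€364500 − €360000) = €33000 − €900 = €32100
  Base: €364500 − €32100 = €332400
  €332400 × 23% = €76452

Regular income tax:
  €193000 × 10% = €19300
  €94000 × 14% = €13160
  → €32460
  Less rehabilitation credit €6000 → €26460

€76452 > €26460, so the supplementary minimum tax is the binding amount.

€76452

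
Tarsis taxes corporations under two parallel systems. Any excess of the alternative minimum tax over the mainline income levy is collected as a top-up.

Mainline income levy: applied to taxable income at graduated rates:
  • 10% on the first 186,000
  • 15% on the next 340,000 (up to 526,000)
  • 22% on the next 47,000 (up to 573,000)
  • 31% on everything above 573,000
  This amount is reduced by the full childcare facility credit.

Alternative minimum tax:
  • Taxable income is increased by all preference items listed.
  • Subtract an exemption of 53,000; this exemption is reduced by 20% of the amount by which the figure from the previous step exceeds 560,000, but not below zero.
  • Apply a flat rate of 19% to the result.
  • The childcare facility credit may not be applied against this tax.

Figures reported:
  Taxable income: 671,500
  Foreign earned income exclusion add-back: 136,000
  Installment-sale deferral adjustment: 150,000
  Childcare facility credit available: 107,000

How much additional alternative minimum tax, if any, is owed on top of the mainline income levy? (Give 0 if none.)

178,450

Mainline income levy:
  186,000 × 10% = 18,600
  340,000 × 15% = 51,000
  47,000 × 22% = 10,340
  98,500 × 31% = 30,535
  → 110,475
  Less childcare facility credit 107,000 → 3,475

Alternative minimum tax:
  Adjusted income: 671,500 + 136,000 + 150,000 = 957,500
  Exemption: 20% × (957,500 − 560,000) = 79,500 ≥ 53,000, so the exemption is fully phased out
  Base: 957,500 − 0 = 957,500
  957,500 × 19% = 181,925

Excess of alternative minimum tax over mainline income levy: 181,925 − 3,475 = 178,450.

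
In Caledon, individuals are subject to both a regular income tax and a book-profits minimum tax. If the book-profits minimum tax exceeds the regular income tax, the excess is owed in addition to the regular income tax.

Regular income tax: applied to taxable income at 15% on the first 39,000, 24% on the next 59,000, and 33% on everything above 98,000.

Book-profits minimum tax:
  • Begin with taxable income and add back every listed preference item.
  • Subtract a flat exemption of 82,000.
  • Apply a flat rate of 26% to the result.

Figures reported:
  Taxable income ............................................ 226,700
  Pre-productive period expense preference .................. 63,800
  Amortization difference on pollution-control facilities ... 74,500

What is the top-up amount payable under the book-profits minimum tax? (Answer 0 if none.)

Regular income tax:
  39,000 × 15% = 5,850
  59,000 × 24% = 14,160
  128,700 × 33% = 42,471
  → 62,481

Book-profits minimum tax:
  Adjusted income: 226,700 + 63,800 + 74,500 = 365,000
  Less exemption 82,000 → base 283,000
  283,000 × 26% = 73,580

Excess of book-profits minimum tax over regular income tax: 73,580 − 62,481 = 11,099.

11,099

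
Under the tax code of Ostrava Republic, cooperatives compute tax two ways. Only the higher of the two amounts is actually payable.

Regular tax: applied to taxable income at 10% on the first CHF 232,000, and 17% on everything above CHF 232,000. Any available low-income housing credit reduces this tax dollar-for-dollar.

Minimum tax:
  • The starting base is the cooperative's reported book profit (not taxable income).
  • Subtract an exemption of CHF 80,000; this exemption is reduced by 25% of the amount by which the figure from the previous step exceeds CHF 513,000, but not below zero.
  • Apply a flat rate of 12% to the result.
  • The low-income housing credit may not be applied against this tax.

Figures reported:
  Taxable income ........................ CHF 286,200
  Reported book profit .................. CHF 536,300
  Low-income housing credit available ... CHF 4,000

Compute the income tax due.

Minimum tax:
  Base (reported book profit): CHF 536,300
  Exemption: CHF 80,000 − 25% × (CHF 536,300 − CHF 513,000) = CHF 80,000 − CHF 5,825 = CHF 74,175
  Base: CHF 536,300 − CHF 74,175 = CHF 462,125
  CHF 462,125 × 12% = CHF 55,455

Regular tax:
  CHF 232,000 × 10% = CHF 23,200
  CHF 54,200 × 17% = CHF 9,214
  → CHF 32,414
  Less low-income housing credit CHF 4,000 → CHF 28,414

CHF 55,455 > CHF 28,414, so the minimum tax is the binding amount.

CHF 55,455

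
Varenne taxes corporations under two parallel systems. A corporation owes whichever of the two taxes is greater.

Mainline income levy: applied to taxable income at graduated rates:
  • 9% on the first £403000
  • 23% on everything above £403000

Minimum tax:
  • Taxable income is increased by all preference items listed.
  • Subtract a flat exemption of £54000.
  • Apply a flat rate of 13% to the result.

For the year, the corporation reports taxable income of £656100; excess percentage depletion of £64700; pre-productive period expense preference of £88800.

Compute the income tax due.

£98228

Minimum tax:
  Adjusted income: £656100 + £64700 + £88800 = £809600
  Less exemption £54000 → base £755600
  £755600 × 13% = £98228

Mainline income levy:
  £403000 × 9% = £36270
  £253100 × 23% = £58213
  → £94483

£98228 > £94483, so the minimum tax is the binding amount.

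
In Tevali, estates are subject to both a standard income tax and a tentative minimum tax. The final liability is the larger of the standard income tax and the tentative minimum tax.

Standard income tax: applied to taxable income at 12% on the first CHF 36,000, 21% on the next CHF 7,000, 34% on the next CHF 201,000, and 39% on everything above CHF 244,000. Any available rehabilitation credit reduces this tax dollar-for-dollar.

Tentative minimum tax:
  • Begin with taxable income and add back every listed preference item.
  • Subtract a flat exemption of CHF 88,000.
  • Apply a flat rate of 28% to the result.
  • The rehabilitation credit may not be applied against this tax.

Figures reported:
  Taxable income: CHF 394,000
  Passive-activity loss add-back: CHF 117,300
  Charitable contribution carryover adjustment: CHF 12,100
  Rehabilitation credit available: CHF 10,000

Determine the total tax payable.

Tentative minimum tax:
  Adjusted income: CHF 394,000 + CHF 117,300 + CHF 12,100 = CHF 523,400
  Less exemption CHF 88,000 → base CHF 435,400
  CHF 435,400 × 28% = CHF 121,912

Standard income tax:
  CHF 36,000 × 12% = CHF 4,320
  CHF 7,000 × 21% = CHF 1,470
  CHF 201,000 × 34% = CHF 68,340
  CHF 150,000 × 39% = CHF 58,500
  → CHF 132,630
  Less rehabilitation credit CHF 10,000 → CHF 122,630

CHF 122,630 > CHF 121,912, so the standard income tax governs.

CHF 122,630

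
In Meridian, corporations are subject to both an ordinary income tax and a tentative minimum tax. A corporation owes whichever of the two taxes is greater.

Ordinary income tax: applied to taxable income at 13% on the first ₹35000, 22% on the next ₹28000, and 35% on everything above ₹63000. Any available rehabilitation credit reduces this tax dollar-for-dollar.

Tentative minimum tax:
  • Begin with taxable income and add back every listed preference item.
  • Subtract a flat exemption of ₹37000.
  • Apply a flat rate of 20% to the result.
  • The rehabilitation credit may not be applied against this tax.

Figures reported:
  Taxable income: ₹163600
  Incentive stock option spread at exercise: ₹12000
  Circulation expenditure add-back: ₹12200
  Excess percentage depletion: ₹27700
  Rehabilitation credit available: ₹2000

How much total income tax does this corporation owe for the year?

₹43920

Ordinary income tax:
  ₹35000 × 13% = ₹4550
  ₹28000 × 22% = ₹6160
  ₹100600 × 35% = ₹35210
  → ₹45920
  Less rehabilitation credit ₹2000 → ₹43920

Tentative minimum tax:
  Adjusted income: ₹163600 + ₹12000 + ₹12200 + ₹27700 = ₹215500
  Less exemption ₹37000 → base ₹178500
  ₹178500 × 20% = ₹35700

₹43920 > ₹35700, so the ordinary income tax governs.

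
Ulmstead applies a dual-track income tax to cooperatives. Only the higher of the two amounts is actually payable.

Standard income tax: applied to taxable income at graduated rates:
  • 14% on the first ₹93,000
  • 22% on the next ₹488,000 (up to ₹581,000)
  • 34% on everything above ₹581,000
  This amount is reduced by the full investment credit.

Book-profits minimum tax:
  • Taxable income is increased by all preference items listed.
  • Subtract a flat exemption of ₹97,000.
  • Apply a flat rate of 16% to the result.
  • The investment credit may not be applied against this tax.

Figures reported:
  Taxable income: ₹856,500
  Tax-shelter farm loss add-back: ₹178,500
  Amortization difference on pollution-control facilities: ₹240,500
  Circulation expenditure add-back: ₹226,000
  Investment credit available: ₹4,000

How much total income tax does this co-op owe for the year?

Standard income tax:
  ₹93,000 × 14% = ₹13,020
  ₹488,000 × 22% = ₹107,360
  ₹275,500 × 34% = ₹93,670
  → ₹214,050
  Less investment credit ₹4,000 → ₹210,050

Book-profits minimum tax:
  Adjusted income: ₹856,500 + ₹178,500 + ₹240,500 + ₹226,000 = ₹1,501,500
  Less exemption ₹97,000 → base ₹1,404,500
  ₹1,404,500 × 16% = ₹224,720

₹224,720 > ₹210,050, so the book-profits minimum tax is the binding amount.

₹224,720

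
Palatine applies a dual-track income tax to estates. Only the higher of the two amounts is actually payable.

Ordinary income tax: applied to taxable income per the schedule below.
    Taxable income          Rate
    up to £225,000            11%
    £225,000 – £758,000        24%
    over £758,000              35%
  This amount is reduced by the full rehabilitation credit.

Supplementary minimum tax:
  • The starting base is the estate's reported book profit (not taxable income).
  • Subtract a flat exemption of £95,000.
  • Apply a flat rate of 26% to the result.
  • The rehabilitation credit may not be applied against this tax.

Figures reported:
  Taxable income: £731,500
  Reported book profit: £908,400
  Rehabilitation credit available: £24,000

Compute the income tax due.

£211,484

Ordinary income tax:
  £225,000 × 11% = £24,750
  £506,500 × 24% = £121,560
  → £146,310
  Less rehabilitation credit £24,000 → £122,310

Supplementary minimum tax:
  Base (reported book profit): £908,400
  Less exemption £95,000 → base £813,400
  £813,400 × 26% = £211,484

£211,484 > £122,310, so the supplementary minimum tax is the binding amount.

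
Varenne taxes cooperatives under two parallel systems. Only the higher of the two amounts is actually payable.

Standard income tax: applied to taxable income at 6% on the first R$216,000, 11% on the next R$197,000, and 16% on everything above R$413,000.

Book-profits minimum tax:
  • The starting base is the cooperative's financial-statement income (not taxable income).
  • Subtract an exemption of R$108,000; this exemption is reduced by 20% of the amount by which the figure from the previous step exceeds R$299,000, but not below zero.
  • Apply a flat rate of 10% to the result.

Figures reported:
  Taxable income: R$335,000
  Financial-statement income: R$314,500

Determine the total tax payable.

R$26,050

Standard income tax:
  R$216,000 × 6% = R$12,960
  R$119,000 × 11% = R$13,090
  → R$26,050

Book-profits minimum tax:
  Base (financial-statement income): R$314,500
  Exemption: R$108,000 − 20% × (R$314,500 − R$299,000) = R$108,000 − R$3,100 = R$104,900
  Base: R$314,500 − R$104,900 = R$209,600
  R$209,600 × 10% = R$20,960

R$26,050 > R$20,960, so the standard income tax governs.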